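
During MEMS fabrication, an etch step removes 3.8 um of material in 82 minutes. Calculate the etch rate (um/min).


Step 1: Etch rate = depth / time
Step 2: rate = 3.8 / 82
rate = 0.046 um/min


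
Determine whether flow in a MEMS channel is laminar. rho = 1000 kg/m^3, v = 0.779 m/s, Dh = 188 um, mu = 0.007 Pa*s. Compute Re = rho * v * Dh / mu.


Step 1: Convert Dh to meters: Dh = 188e-6 m
Step 2: Re = rho * v * Dh / mu
Re = 1000 * 0.779 * 188e-6 / 0.007
Re = 20.922
Since Re = 20.922 is below ~2300, the flow is laminar.


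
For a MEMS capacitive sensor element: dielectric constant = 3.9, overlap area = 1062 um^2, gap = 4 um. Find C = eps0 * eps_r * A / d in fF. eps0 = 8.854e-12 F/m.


Step 1: Convert area to m^2: A = 1062e-12 m^2
Step 2: Convert gap to m: d = 4e-6 m
Step 3: C = eps0 * eps_r * A / d
C = 8.854e-12 * 3.9 * 1062e-12 / 4e-6
Step 4: Convert to fF (multiply by 1e15).
C = 9.17 fF


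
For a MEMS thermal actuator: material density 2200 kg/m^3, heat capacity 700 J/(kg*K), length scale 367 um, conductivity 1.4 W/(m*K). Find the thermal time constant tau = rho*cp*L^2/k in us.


Step 1: Convert L to m: L = 367e-6 m
Step 2: L^2 = (367e-6)^2 = 1.34689e-07 m^2
Step 3: tau = 2200 * 700 * 1.34689e-07 / 1.4 = 1.481579e-01 s
Step 4: Convert to microseconds (multiply by 1e6).
tau = 148157.9 us


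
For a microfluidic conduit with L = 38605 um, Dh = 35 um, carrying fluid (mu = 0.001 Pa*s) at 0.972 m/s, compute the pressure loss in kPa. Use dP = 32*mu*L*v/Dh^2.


Step 1: Convert to SI: L = 38605e-6 m, Dh = 35e-6 m
Step 2: dP = 32 * 0.001 * 38605e-6 * 0.972 / (35e-6)^2
Step 3: dP = 980220.34 Pa
Step 4: Convert to kPa: dP = 980.22 kPa


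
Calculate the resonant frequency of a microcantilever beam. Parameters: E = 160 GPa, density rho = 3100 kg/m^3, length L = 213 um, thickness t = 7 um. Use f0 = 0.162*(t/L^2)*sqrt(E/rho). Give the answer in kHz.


Step 1: Convert units to SI.
t_SI = 7e-6 m, L_SI = 213e-6 m
Step 2: Calculate sqrt(E/rho).
sqrt(160e9 / 3100) = 7184.21 m/s
Step 3: Compute f0.
f0 = 0.162 * 7e-6 / (213e-6)^2 * 7184.21 = 179569.6 Hz = 179.57 kHz


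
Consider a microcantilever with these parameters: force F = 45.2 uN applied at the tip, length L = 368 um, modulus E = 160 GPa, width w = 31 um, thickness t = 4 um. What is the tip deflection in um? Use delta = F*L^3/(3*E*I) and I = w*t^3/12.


Step 1: Calculate the second moment of area.
I = w * t^3 / 12 = 31 * 4^3 / 12 = 165.3333 um^4
Step 2: Convert E to consistent units (1 GPa = 1000 uN/um^2).
E = 160 GPa = 160000 uN/um^2
Step 3: Calculate tip deflection.
delta = F * L^3 / (3 * E * I)
delta = 45.2 * 368^3 / (3 * 160000 * 165.3333)
delta = 28.3844 um


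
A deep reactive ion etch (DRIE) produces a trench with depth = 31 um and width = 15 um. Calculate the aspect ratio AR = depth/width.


Step 1: AR = depth / width
Step 2: AR = 31 / 15
AR = 2.1


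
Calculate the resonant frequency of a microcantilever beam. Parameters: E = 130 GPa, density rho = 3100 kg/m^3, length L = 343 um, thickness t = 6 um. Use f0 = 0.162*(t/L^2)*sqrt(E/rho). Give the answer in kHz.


Step 1: Convert units to SI.
t_SI = 6e-6 m, L_SI = 343e-6 m
Step 2: Calculate sqrt(E/rho).
sqrt(130e9 / 3100) = 6475.76 m/s
Step 3: Compute f0.
f0 = 0.162 * 6e-6 / (343e-6)^2 * 6475.76 = 53501.8 Hz = 53.5 kHz


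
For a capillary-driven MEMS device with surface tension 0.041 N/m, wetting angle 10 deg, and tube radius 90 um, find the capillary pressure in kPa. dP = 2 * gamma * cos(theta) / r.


Step 1: cos(10 deg) = 0.9848
Step 2: Convert r to m: r = 90e-6 m
Step 3: dP = 2 * 0.041 * 0.9848 / 90e-6 = 897.3 Pa
Step 4: Convert Pa to kPa (divide by 1000).
dP = 0.9 kPa


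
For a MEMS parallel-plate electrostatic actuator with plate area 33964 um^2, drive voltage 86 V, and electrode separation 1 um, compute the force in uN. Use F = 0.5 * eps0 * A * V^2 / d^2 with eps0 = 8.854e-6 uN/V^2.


Step 1: Identify parameters.
eps0 = 8.854e-6 uN/V^2, A = 33964 um^2, V = 86 V, d = 1 um
Step 2: Compute V^2 = 86^2 = 7396
Step 3: Compute d^2 = 1^2 = 1
Step 4: F = 0.5 * 8.854e-6 * 33964 * 7396 / 1
F = 1112.052 uN


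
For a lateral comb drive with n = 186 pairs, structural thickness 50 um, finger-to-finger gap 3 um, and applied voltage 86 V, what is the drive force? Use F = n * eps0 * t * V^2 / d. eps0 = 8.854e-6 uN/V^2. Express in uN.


Step 1: Parameters: n=186, eps0=8.854e-6 uN/V^2, t=50 um, V=86 V, d=3 um
Step 2: V^2 = 7396
Step 3: F = 186 * 8.854e-6 * 50 * 7396 / 3
F = 203.001 uN


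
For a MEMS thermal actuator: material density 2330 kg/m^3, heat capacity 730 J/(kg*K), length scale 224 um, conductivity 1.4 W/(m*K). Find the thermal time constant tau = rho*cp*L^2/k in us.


Step 1: Convert L to m: L = 224e-6 m
Step 2: L^2 = (224e-6)^2 = 5.0176e-08 m^2
Step 3: tau = 2330 * 730 * 5.0176e-08 / 1.4 = 6.0960256e-02 s
Step 4: Convert to microseconds (multiply by 1e6).
tau = 60960.256 us


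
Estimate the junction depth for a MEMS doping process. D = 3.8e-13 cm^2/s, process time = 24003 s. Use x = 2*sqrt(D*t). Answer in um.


Step 1: Compute D*t = 3.8e-13 * 24003 = 9.12114e-09 cm^2
Step 2: sqrt(D*t) = 9.5505e-05 cm
Step 3: x = 2 * 9.5505e-05 cm = 1.9101e-04 cm
Step 4: Convert to um (1 cm = 1e4 um): x = 1.91 um


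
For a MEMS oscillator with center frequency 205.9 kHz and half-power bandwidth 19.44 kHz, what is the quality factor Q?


Step 1: Q = f0 / bandwidth
Step 2: Q = 205.9 / 19.44
Q = 10.6


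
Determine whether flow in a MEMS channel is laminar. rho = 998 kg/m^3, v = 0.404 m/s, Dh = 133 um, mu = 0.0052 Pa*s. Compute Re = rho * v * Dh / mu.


Step 1: Convert Dh to meters: Dh = 133e-6 m
Step 2: Re = rho * v * Dh / mu
Re = 998 * 0.404 * 133e-6 / 0.0052
Re = 10.312
Since Re = 10.312 is below ~2300, the flow is laminar.


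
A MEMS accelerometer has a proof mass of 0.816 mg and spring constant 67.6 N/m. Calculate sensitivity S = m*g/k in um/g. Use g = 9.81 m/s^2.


Step 1: Convert mass: m = 0.816 mg = 8.16e-07 kg
Step 2: S = m * g / k = 8.16e-07 * 9.81 / 67.6
Step 3: S = 1.18e-07 m/g
Step 4: Convert to um/g: S = 0.118 um/g


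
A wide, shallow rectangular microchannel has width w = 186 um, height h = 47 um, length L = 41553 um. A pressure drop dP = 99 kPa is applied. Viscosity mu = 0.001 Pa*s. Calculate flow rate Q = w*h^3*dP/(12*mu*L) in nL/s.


Step 1: Convert all dimensions to SI (meters).
w = 186e-6 m, h = 47e-6 m, L = 41553e-6 m, dP = 99e3 Pa
Step 2: Q = w * h^3 * dP / (12 * mu * L)
Q = 186e-6 * (47e-6)^3 * 99e3 / (12 * 0.001 * 41553e-6) = 3.83405274e-09 m^3/s
Step 3: Convert Q from m^3/s to nL/s (1 m^3 = 1e12 nL, so multiply by 1e12).
Q = 3834.053 nL/s


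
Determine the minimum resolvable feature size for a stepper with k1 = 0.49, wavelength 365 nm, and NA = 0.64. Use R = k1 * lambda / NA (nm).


Step 1: Identify values: k1 = 0.49, lambda = 365 nm, NA = 0.64
Step 2: R = k1 * lambda / NA
R = 0.49 * 365 / 0.64
R = 279.5 nm


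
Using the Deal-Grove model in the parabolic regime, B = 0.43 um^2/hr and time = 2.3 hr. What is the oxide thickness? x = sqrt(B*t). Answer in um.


Step 1: Compute B*t = 0.43 * 2.3 = 0.989
Step 2: x = sqrt(0.989)
x = 0.994 um


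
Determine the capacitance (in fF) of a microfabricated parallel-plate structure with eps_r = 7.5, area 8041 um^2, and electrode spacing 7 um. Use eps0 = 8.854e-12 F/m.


Step 1: Convert area to m^2: A = 8041e-12 m^2
Step 2: Convert gap to m: d = 7e-6 m
Step 3: C = eps0 * eps_r * A / d
C = 8.854e-12 * 7.5 * 8041e-12 / 7e-6
Step 4: Convert to fF (multiply by 1e15).
C = 76.28 fF


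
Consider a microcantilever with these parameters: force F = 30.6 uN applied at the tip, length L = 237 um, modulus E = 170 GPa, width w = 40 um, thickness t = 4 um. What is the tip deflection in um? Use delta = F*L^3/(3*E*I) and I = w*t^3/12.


Step 1: Calculate the second moment of area.
I = w * t^3 / 12 = 40 * 4^3 / 12 = 213.3333 um^4
Step 2: Convert E to consistent units (1 GPa = 1000 uN/um^2).
E = 170 GPa = 170000 uN/um^2
Step 3: Calculate tip deflection.
delta = F * L^3 / (3 * E * I)
delta = 30.6 * 237^3 / (3 * 170000 * 213.3333)
delta = 3.744 um


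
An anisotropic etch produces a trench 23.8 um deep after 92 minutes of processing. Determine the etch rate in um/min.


Step 1: Etch rate = depth / time
Step 2: rate = 23.8 / 92
rate = 0.259 um/min


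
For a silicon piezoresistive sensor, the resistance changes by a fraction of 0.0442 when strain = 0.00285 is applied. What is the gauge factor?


Step 1: Identify values.
dR/R = 0.0442, strain = 0.00285
Step 2: GF = (dR/R) / strain = 0.0442 / 0.00285
GF = 15.5


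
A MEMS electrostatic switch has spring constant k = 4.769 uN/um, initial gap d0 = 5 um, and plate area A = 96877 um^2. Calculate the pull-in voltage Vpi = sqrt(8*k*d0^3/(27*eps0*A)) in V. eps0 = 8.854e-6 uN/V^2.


Step 1: Compute numerator: 8 * k * d0^3 = 8 * 4.769 * 5^3 = 4769.0
Step 2: Compute denominator: 27 * eps0 * A = 27 * 8.854e-6 * 96877 = 23.159222
Step 3: Vpi = sqrt(4769.0 / 23.159222)
Vpi = 14.35 V


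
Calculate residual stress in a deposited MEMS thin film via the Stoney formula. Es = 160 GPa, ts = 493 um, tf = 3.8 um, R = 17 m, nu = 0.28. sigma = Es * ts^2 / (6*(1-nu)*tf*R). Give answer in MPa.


Step 1: Compute numerator: Es * ts^2 = 160 * 493^2 = 38887840 (GPa*um^2)
Step 2: Compute denominator (R in um): 6*(1-nu)*tf*R = 6*0.72*3.8*17e6 = 279072000.0 (um^2)
Step 3: sigma (GPa) = 38887840 / 279072000.0 = 1.39347e-01 GPa
Step 4: Convert to MPa (x1000): sigma = 139.3 MPa


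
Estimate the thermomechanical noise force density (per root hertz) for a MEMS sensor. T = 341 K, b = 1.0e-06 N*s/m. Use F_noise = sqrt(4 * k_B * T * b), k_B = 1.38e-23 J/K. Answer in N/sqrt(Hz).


Step 1: Compute 4 * k_B * T * b
= 4 * 1.38e-23 * 341 * 1.0e-06
= 1.8823e-26 N^2/Hz
Step 2: F_noise = sqrt(1.8823e-26)
F_noise = 1.37e-13 N/sqrt(Hz)


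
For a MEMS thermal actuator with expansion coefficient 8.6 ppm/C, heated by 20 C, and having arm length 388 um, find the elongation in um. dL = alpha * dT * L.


Step 1: Convert CTE: alpha = 8.6 ppm/C = 8.6e-6 /C
Step 2: dL = 8.6e-6 * 20 * 388
dL = 0.0667 um


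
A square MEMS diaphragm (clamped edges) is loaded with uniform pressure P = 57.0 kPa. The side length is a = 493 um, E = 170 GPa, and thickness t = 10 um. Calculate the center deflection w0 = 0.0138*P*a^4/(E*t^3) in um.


Step 1: Convert pressure to compatible units (E is in GPa, so P in GPa).
P = 57.0 kPa = 57.0e-6 GPa
Step 2: Compute numerator: 0.0138 * P * a^4.
a^4 = 493^4 = 59072816401
numerator = 0.0138 * 57.0e-6 * 59072816401 = 4.64667e+04
Step 3: Compute denominator: E * t^3 = 170 * 10^3 = 170000
Step 4: w0 = numerator / denominator = 4.64667e+04 / 170000 = 0.2733 um


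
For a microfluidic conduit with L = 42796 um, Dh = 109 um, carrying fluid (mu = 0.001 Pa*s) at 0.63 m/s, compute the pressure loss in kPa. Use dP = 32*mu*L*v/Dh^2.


Step 1: Convert to SI: L = 42796e-6 m, Dh = 109e-6 m
Step 2: dP = 32 * 0.001 * 42796e-6 * 0.63 / (109e-6)^2
Step 3: dP = 72617.40 Pa
Step 4: Convert to kPa: dP = 72.62 kPa


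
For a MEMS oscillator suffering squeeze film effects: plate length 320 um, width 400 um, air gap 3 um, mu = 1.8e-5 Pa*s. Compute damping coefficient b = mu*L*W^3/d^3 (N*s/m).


Step 1: Convert to SI.
L = 320e-6 m, W = 400e-6 m, d = 3e-6 m
Step 2: W^3 = (400e-6)^3 = 6.40e-11 m^3
Step 3: d^3 = (3e-6)^3 = 2.70e-17 m^3
Step 4: b = 1.8e-5 * 320e-6 * 6.40e-11 / 2.70e-17
b = 1.37e-02 N*s/m


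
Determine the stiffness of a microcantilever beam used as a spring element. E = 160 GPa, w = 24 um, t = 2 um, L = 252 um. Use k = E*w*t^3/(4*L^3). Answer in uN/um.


Step 1: Convert E to consistent units (1 GPa = 1000 uN/um^2).
E = 160 GPa = 160000 uN/um^2
Step 2: Compute t^3 = 2^3 = 8
Step 3: Compute L^3 = 252^3 = 16003008
Step 4: k = 160000 * 24 * 8 / (4 * 16003008)
k = 0.4799 uN/um


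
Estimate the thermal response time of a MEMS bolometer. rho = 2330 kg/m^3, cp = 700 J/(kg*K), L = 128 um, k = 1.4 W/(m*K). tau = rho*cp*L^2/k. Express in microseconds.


Step 1: Convert L to m: L = 128e-6 m
Step 2: L^2 = (128e-6)^2 = 1.6384e-08 m^2
Step 3: tau = 2330 * 700 * 1.6384e-08 / 1.4 = 1.908736e-02 s
Step 4: Convert to microseconds (multiply by 1e6).
tau = 19087.36 us


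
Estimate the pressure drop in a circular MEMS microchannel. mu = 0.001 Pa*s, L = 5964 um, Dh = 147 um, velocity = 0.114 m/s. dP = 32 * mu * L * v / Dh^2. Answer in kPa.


Step 1: Convert to SI: L = 5964e-6 m, Dh = 147e-6 m
Step 2: dP = 32 * 0.001 * 5964e-6 * 0.114 / (147e-6)^2
Step 3: dP = 1006.83 Pa
Step 4: Convert to kPa: dP = 1.01 kPa


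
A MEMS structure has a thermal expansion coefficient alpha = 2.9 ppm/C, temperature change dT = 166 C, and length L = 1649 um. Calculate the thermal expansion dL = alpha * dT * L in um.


Step 1: Convert CTE: alpha = 2.9 ppm/C = 2.9e-6 /C
Step 2: dL = 2.9e-6 * 166 * 1649
dL = 0.7938 um


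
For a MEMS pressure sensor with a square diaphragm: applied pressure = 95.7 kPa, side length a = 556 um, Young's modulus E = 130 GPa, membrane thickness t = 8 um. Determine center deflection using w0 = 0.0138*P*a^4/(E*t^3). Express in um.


Step 1: Convert pressure to compatible units (E is in GPa, so P in GPa).
P = 95.7 kPa = 95.7e-6 GPa
Step 2: Compute numerator: 0.0138 * P * a^4.
a^4 = 556^4 = 95565066496
numerator = 0.0138 * 95.7e-6 * 95565066496 = 1.26209e+05
Step 3: Compute denominator: E * t^3 = 130 * 8^3 = 66560
Step 4: w0 = numerator / denominator = 1.26209e+05 / 66560 = 1.8962 um


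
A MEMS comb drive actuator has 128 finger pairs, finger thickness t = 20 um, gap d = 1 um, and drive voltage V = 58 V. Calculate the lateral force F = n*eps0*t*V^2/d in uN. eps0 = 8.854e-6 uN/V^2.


Step 1: Parameters: n=128, eps0=8.854e-6 uN/V^2, t=20 um, V=58 V, d=1 um
Step 2: V^2 = 3364
Step 3: F = 128 * 8.854e-6 * 20 * 3364 / 1
F = 76.249 uN


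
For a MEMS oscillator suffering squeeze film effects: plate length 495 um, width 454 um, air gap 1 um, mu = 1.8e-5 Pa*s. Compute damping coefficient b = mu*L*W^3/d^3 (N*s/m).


Step 1: Convert to SI.
L = 495e-6 m, W = 454e-6 m, d = 1e-6 m
Step 2: W^3 = (454e-6)^3 = 9.36e-11 m^3
Step 3: d^3 = (1e-6)^3 = 1.00e-18 m^3
Step 4: b = 1.8e-5 * 495e-6 * 9.36e-11 / 1.00e-18
b = 8.34e-01 N*s/m


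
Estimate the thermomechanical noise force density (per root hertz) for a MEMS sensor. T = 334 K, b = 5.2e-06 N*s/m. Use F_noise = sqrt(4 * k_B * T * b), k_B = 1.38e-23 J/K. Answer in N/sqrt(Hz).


Step 1: Compute 4 * k_B * T * b
= 4 * 1.38e-23 * 334 * 5.2e-06
= 9.5871e-26 N^2/Hz
Step 2: F_noise = sqrt(9.5871e-26)
F_noise = 3.10e-13 N/sqrt(Hz)


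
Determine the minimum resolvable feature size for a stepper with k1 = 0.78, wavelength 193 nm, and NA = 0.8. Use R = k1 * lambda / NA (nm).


Step 1: Identify values: k1 = 0.78, lambda = 193 nm, NA = 0.8
Step 2: R = k1 * lambda / NA
R = 0.78 * 193 / 0.8
R = 188.2 nm


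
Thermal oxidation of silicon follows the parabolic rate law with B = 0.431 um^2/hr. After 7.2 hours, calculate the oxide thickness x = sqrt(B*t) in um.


Step 1: Compute B*t = 0.431 * 7.2 = 3.1032
Step 2: x = sqrt(3.1032)
x = 1.762 um


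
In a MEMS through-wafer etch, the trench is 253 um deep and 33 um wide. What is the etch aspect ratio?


Step 1: AR = depth / width
Step 2: AR = 253 / 33
AR = 7.7


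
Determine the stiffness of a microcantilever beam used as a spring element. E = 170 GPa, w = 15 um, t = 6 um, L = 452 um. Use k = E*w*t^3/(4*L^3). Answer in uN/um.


Step 1: Convert E to consistent units (1 GPa = 1000 uN/um^2).
E = 170 GPa = 170000 uN/um^2
Step 2: Compute t^3 = 6^3 = 216
Step 3: Compute L^3 = 452^3 = 92345408
Step 4: k = 170000 * 15 * 216 / (4 * 92345408)
k = 1.4911 uN/um


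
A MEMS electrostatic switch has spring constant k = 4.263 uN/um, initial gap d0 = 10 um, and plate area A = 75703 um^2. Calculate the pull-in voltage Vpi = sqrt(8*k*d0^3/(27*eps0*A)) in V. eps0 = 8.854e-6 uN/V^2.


Step 1: Compute numerator: 8 * k * d0^3 = 8 * 4.263 * 10^3 = 34104.0
Step 2: Compute denominator: 27 * eps0 * A = 27 * 8.854e-6 * 75703 = 18.097408
Step 3: Vpi = sqrt(34104.0 / 18.097408)
Vpi = 43.41 V


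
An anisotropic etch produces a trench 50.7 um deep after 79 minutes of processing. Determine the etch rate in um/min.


Step 1: Etch rate = depth / time
Step 2: rate = 50.7 / 79
rate = 0.642 um/min


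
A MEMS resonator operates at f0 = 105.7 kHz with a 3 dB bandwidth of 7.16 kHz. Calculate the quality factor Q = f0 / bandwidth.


Step 1: Q = f0 / bandwidth
Step 2: Q = 105.7 / 7.16
Q = 14.8


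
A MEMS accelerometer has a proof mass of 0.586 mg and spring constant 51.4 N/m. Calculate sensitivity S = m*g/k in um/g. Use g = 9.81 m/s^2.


Step 1: Convert mass: m = 0.586 mg = 5.86e-07 kg
Step 2: S = m * g / k = 5.86e-07 * 9.81 / 51.4
Step 3: S = 1.12e-07 m/g
Step 4: Convert to um/g: S = 0.112 um/g


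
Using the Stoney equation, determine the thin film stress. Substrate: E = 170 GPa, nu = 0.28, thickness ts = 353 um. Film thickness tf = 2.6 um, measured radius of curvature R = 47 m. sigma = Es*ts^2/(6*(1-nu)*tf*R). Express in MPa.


Step 1: Compute numerator: Es * ts^2 = 170 * 353^2 = 21183530 (GPa*um^2)
Step 2: Compute denominator (R in um): 6*(1-nu)*tf*R = 6*0.72*2.6*47e6 = 527904000.0 (um^2)
Step 3: sigma (GPa) = 21183530 / 527904000.0 = 4.0128e-02 GPa
Step 4: Convert to MPa (x1000): sigma = 40.1 MPa


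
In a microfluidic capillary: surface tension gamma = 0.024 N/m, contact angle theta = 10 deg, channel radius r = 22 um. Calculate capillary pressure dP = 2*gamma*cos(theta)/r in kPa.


Step 1: cos(10 deg) = 0.9848
Step 2: Convert r to m: r = 22e-6 m
Step 3: dP = 2 * 0.024 * 0.9848 / 22e-6 = 2148.7 Pa
Step 4: Convert Pa to kPa (divide by 1000).
dP = 2.15 kPa


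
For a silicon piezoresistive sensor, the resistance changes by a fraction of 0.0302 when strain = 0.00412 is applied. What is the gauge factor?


Step 1: Identify values.
dR/R = 0.0302, strain = 0.00412
Step 2: GF = (dR/R) / strain = 0.0302 / 0.00412
GF = 7.3


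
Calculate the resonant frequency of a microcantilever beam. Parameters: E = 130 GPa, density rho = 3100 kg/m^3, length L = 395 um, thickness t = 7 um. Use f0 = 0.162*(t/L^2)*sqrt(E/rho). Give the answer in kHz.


Step 1: Convert units to SI.
t_SI = 7e-6 m, L_SI = 395e-6 m
Step 2: Calculate sqrt(E/rho).
sqrt(130e9 / 3100) = 6475.76 m/s
Step 3: Compute f0.
f0 = 0.162 * 7e-6 / (395e-6)^2 * 6475.76 = 47066.3 Hz = 47.07 kHz


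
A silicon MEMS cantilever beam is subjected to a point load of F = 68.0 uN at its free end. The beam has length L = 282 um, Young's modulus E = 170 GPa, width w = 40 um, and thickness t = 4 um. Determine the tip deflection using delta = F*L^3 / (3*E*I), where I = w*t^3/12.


Step 1: Calculate the second moment of area.
I = w * t^3 / 12 = 40 * 4^3 / 12 = 213.3333 um^4
Step 2: Convert E to consistent units (1 GPa = 1000 uN/um^2).
E = 170 GPa = 170000 uN/um^2
Step 3: Calculate tip deflection.
delta = F * L^3 / (3 * E * I)
delta = 68.0 * 282^3 / (3 * 170000 * 213.3333)
delta = 14.0161 um


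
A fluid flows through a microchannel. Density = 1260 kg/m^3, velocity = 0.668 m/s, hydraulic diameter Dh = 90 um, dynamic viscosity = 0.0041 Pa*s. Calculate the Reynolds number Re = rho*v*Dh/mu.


Step 1: Convert Dh to meters: Dh = 90e-6 m
Step 2: Re = rho * v * Dh / mu
Re = 1260 * 0.668 * 90e-6 / 0.0041
Re = 18.476


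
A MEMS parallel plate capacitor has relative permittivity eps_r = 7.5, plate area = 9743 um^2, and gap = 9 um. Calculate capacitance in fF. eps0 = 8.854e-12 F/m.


Step 1: Convert area to m^2: A = 9743e-12 m^2
Step 2: Convert gap to m: d = 9e-6 m
Step 3: C = eps0 * eps_r * A / d
C = 8.854e-12 * 7.5 * 9743e-12 / 9e-6
Step 4: Convert to fF (multiply by 1e15).
C = 71.89 fF


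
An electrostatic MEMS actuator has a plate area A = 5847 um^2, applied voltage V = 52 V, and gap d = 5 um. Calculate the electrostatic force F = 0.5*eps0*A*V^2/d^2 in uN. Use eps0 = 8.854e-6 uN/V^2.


Step 1: Identify parameters.
eps0 = 8.854e-6 uN/V^2, A = 5847 um^2, V = 52 V, d = 5 um
Step 2: Compute V^2 = 52^2 = 2704
Step 3: Compute d^2 = 5^2 = 25
Step 4: F = 0.5 * 8.854e-6 * 5847 * 2704 / 25
F = 2.8 uN


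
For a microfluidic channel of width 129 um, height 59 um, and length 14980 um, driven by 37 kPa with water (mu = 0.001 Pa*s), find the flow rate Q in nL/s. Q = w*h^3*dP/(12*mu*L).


Step 1: Convert all dimensions to SI (meters).
w = 129e-6 m, h = 59e-6 m, L = 14980e-6 m, dP = 37e3 Pa
Step 2: Q = w * h^3 * dP / (12 * mu * L)
Q = 129e-6 * (59e-6)^3 * 37e3 / (12 * 0.001 * 14980e-6) = 5.45323747e-09 m^3/s
Step 3: Convert Q from m^3/s to nL/s (1 m^3 = 1e12 nL, so multiply by 1e12).
Q = 5453.237 nL/s


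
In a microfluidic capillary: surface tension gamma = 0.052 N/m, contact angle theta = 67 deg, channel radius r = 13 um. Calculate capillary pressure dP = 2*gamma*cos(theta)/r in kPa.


Step 1: cos(67 deg) = 0.3907
Step 2: Convert r to m: r = 13e-6 m
Step 3: dP = 2 * 0.052 * 0.3907 / 13e-6 = 3125.6 Pa
Step 4: Convert Pa to kPa (divide by 1000).
dP = 3.13 kPa


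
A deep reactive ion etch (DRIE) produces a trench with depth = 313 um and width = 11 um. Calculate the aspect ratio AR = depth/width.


Step 1: AR = depth / width
Step 2: AR = 313 / 11
AR = 28.5


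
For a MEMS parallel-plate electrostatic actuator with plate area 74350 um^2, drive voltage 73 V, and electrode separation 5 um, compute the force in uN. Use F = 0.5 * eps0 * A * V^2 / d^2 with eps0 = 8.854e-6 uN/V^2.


Step 1: Identify parameters.
eps0 = 8.854e-6 uN/V^2, A = 74350 um^2, V = 73 V, d = 5 um
Step 2: Compute V^2 = 73^2 = 5329
Step 3: Compute d^2 = 5^2 = 25
Step 4: F = 0.5 * 8.854e-6 * 74350 * 5329 / 25
F = 70.161 uN


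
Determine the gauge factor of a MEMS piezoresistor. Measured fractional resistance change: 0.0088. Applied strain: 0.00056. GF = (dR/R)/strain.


Step 1: Identify values.
dR/R = 0.0088, strain = 0.00056
Step 2: GF = (dR/R) / strain = 0.0088 / 0.00056
GF = 15.7


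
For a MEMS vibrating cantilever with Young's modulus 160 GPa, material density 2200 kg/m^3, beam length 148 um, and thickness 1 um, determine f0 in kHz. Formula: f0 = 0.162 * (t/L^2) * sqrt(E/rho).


Step 1: Convert units to SI.
t_SI = 1e-6 m, L_SI = 148e-6 m
Step 2: Calculate sqrt(E/rho).
sqrt(160e9 / 2200) = 8528.03 m/s
Step 3: Compute f0.
f0 = 0.162 * 1e-6 / (148e-6)^2 * 8528.03 = 63072.5 Hz = 63.07 kHz


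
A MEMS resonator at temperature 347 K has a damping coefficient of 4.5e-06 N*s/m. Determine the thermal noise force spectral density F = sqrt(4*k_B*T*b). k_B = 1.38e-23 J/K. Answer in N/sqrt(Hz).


Step 1: Compute 4 * k_B * T * b
= 4 * 1.38e-23 * 347 * 4.5e-06
= 8.6195e-26 N^2/Hz
Step 2: F_noise = sqrt(8.6195e-26)
F_noise = 2.94e-13 N/sqrt(Hz)


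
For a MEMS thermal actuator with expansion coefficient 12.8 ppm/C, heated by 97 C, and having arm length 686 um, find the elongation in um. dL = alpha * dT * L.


Step 1: Convert CTE: alpha = 12.8 ppm/C = 12.8e-6 /C
Step 2: dL = 12.8e-6 * 97 * 686
dL = 0.8517 um


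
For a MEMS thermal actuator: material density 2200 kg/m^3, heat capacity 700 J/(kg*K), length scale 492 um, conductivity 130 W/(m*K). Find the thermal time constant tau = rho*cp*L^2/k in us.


Step 1: Convert L to m: L = 492e-6 m
Step 2: L^2 = (492e-6)^2 = 2.42064e-07 m^2
Step 3: tau = 2200 * 700 * 2.42064e-07 / 130 = 2.86752738e-03 s
Step 4: Convert to microseconds (multiply by 1e6).
tau = 2867.527 us


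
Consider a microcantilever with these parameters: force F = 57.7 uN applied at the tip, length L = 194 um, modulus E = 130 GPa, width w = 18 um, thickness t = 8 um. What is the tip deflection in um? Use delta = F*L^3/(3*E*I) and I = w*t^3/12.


Step 1: Calculate the second moment of area.
I = w * t^3 / 12 = 18 * 8^3 / 12 = 768.0 um^4
Step 2: Convert E to consistent units (1 GPa = 1000 uN/um^2).
E = 130 GPa = 130000 uN/um^2
Step 3: Calculate tip deflection.
delta = F * L^3 / (3 * E * I)
delta = 57.7 * 194^3 / (3 * 130000 * 768.0)
delta = 1.4066 um


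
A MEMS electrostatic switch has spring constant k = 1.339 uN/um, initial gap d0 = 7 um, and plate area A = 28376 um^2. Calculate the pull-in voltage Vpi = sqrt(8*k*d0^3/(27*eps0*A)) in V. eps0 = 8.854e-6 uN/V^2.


Step 1: Compute numerator: 8 * k * d0^3 = 8 * 1.339 * 7^3 = 3674.216
Step 2: Compute denominator: 27 * eps0 * A = 27 * 8.854e-6 * 28376 = 6.78351
Step 3: Vpi = sqrt(3674.216 / 6.78351)
Vpi = 23.27 V


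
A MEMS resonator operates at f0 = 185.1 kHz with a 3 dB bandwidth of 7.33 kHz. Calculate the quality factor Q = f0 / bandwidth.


Step 1: Q = f0 / bandwidth
Step 2: Q = 185.1 / 7.33
Q = 25.3


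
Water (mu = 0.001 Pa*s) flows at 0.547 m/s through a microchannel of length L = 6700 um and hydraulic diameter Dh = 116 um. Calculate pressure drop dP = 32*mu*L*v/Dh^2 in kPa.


Step 1: Convert to SI: L = 6700e-6 m, Dh = 116e-6 m
Step 2: dP = 32 * 0.001 * 6700e-6 * 0.547 / (116e-6)^2
Step 3: dP = 8715.58 Pa
Step 4: Convert to kPa: dP = 8.72 kPa


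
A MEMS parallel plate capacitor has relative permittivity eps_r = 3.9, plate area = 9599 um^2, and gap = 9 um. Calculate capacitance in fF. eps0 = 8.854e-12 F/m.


Step 1: Convert area to m^2: A = 9599e-12 m^2
Step 2: Convert gap to m: d = 9e-6 m
Step 3: C = eps0 * eps_r * A / d
C = 8.854e-12 * 3.9 * 9599e-12 / 9e-6
Step 4: Convert to fF (multiply by 1e15).
C = 36.83 fF


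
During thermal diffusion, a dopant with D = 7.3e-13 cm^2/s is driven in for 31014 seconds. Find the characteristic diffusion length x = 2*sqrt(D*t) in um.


Step 1: Compute D*t = 7.3e-13 * 31014 = 2.264022e-08 cm^2
Step 2: sqrt(D*t) = 1.50467e-04 cm
Step 3: x = 2 * 1.50467e-04 cm = 3.00934e-04 cm
Step 4: Convert to um (1 cm = 1e4 um): x = 3.009 um


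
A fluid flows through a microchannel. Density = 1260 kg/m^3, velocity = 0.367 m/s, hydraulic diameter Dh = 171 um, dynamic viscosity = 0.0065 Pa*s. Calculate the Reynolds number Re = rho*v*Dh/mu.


Step 1: Convert Dh to meters: Dh = 171e-6 m
Step 2: Re = rho * v * Dh / mu
Re = 1260 * 0.367 * 171e-6 / 0.0065
Re = 12.165


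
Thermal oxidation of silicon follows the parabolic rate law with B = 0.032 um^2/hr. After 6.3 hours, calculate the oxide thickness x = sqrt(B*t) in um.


Step 1: Compute B*t = 0.032 * 6.3 = 0.2016
Step 2: x = sqrt(0.2016)
x = 0.449 um


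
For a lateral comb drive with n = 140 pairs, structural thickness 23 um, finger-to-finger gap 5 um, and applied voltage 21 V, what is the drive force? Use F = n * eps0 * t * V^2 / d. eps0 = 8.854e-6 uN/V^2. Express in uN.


Step 1: Parameters: n=140, eps0=8.854e-6 uN/V^2, t=23 um, V=21 V, d=5 um
Step 2: V^2 = 441
Step 3: F = 140 * 8.854e-6 * 23 * 441 / 5
F = 2.515 uN


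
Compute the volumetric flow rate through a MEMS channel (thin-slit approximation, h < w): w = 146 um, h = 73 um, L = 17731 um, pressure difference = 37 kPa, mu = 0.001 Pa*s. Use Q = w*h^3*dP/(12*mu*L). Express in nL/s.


Step 1: Convert all dimensions to SI (meters).
w = 146e-6 m, h = 73e-6 m, L = 17731e-6 m, dP = 37e3 Pa
Step 2: Q = w * h^3 * dP / (12 * mu * L)
Q = 146e-6 * (73e-6)^3 * 37e3 / (12 * 0.001 * 17731e-6) = 9.87662772e-09 m^3/s
Step 3: Convert Q from m^3/s to nL/s (1 m^3 = 1e12 nL, so multiply by 1e12).
Q = 9876.628 nL/s


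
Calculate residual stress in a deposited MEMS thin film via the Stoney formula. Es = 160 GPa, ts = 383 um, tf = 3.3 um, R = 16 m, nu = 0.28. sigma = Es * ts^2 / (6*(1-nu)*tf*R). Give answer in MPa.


Step 1: Compute numerator: Es * ts^2 = 160 * 383^2 = 23470240 (GPa*um^2)
Step 2: Compute denominator (R in um): 6*(1-nu)*tf*R = 6*0.72*3.3*16e6 = 228096000.0 (um^2)
Step 3: sigma (GPa) = 23470240 / 228096000.0 = 1.02896e-01 GPa
Step 4: Convert to MPa (x1000): sigma = 102.9 MPa


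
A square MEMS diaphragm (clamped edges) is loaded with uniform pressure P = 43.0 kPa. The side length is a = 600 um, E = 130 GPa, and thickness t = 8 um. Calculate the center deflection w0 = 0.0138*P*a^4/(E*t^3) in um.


Step 1: Convert pressure to compatible units (E is in GPa, so P in GPa).
P = 43.0 kPa = 43.0e-6 GPa
Step 2: Compute numerator: 0.0138 * P * a^4.
a^4 = 600^4 = 129600000000
numerator = 0.0138 * 43.0e-6 * 129600000000 = 7.690464e+04
Step 3: Compute denominator: E * t^3 = 130 * 8^3 = 66560
Step 4: w0 = numerator / denominator = 7.690464e+04 / 66560 = 1.1554 um


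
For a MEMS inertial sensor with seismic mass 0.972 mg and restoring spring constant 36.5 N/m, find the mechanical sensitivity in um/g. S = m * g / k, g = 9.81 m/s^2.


Step 1: Convert mass: m = 0.972 mg = 9.72e-07 kg
Step 2: S = m * g / k = 9.72e-07 * 9.81 / 36.5
Step 3: S = 2.61e-07 m/g
Step 4: Convert to um/g: S = 0.261 um/g


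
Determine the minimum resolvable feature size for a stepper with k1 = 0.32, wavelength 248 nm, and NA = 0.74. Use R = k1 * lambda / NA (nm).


Step 1: Identify values: k1 = 0.32, lambda = 248 nm, NA = 0.74
Step 2: R = k1 * lambda / NA
R = 0.32 * 248 / 0.74
R = 107.2 nm


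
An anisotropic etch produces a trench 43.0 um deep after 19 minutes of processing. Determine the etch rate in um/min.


Step 1: Etch rate = depth / time
Step 2: rate = 43.0 / 19
rate = 2.263 um/min


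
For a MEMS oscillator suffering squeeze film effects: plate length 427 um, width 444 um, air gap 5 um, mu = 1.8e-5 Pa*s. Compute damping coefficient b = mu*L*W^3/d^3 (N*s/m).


Step 1: Convert to SI.
L = 427e-6 m, W = 444e-6 m, d = 5e-6 m
Step 2: W^3 = (444e-6)^3 = 8.75e-11 m^3
Step 3: d^3 = (5e-6)^3 = 1.25e-16 m^3
Step 4: b = 1.8e-5 * 427e-6 * 8.75e-11 / 1.25e-16
b = 5.38e-03 N*s/m


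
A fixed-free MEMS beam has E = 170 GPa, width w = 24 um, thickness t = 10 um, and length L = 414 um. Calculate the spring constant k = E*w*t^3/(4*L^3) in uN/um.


Step 1: Convert E to consistent units (1 GPa = 1000 uN/um^2).
E = 170 GPa = 170000 uN/um^2
Step 2: Compute t^3 = 10^3 = 1000
Step 3: Compute L^3 = 414^3 = 70957944
Step 4: k = 170000 * 24 * 1000 / (4 * 70957944)
k = 14.3747 uN/um


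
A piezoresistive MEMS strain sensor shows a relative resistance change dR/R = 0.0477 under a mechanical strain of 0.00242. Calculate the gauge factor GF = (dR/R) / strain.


Step 1: Identify values.
dR/R = 0.0477, strain = 0.00242
Step 2: GF = (dR/R) / strain = 0.0477 / 0.00242
GF = 19.7


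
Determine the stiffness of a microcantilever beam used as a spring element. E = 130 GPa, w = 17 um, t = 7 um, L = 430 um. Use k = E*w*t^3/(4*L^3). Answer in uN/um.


Step 1: Convert E to consistent units (1 GPa = 1000 uN/um^2).
E = 130 GPa = 130000 uN/um^2
Step 2: Compute t^3 = 7^3 = 343
Step 3: Compute L^3 = 430^3 = 79507000
Step 4: k = 130000 * 17 * 343 / (4 * 79507000)
k = 2.3835 uN/um


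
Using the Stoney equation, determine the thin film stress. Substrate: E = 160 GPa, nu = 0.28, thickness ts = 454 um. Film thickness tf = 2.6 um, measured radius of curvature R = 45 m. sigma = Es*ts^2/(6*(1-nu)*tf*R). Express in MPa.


Step 1: Compute numerator: Es * ts^2 = 160 * 454^2 = 32978560 (GPa*um^2)
Step 2: Compute denominator (R in um): 6*(1-nu)*tf*R = 6*0.72*2.6*45e6 = 505440000.0 (um^2)
Step 3: sigma (GPa) = 32978560 / 505440000.0 = 6.5247e-02 GPa
Step 4: Convert to MPa (x1000): sigma = 65.2 MPa


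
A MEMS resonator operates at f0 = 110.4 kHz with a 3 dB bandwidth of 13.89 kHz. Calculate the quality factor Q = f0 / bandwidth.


Step 1: Q = f0 / bandwidth
Step 2: Q = 110.4 / 13.89
Q = 7.9


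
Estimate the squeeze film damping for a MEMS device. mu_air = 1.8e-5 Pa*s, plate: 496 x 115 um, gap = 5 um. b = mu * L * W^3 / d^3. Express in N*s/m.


Step 1: Convert to SI.
L = 496e-6 m, W = 115e-6 m, d = 5e-6 m
Step 2: W^3 = (115e-6)^3 = 1.52e-12 m^3
Step 3: d^3 = (5e-6)^3 = 1.25e-16 m^3
Step 4: b = 1.8e-5 * 496e-6 * 1.52e-12 / 1.25e-16
b = 1.09e-04 N*s/m


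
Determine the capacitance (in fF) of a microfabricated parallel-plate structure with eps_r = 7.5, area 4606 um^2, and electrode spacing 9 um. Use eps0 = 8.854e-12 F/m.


Step 1: Convert area to m^2: A = 4606e-12 m^2
Step 2: Convert gap to m: d = 9e-6 m
Step 3: C = eps0 * eps_r * A / d
C = 8.854e-12 * 7.5 * 4606e-12 / 9e-6
Step 4: Convert to fF (multiply by 1e15).
C = 33.98 fF


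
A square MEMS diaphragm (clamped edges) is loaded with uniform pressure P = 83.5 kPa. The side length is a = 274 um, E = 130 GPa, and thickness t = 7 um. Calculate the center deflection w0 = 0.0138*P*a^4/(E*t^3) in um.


Step 1: Convert pressure to compatible units (E is in GPa, so P in GPa).
P = 83.5 kPa = 83.5e-6 GPa
Step 2: Compute numerator: 0.0138 * P * a^4.
a^4 = 274^4 = 5636405776
numerator = 0.0138 * 83.5e-6 * 5636405776 = 6.49483e+03
Step 3: Compute denominator: E * t^3 = 130 * 7^3 = 44590
Step 4: w0 = numerator / denominator = 6.49483e+03 / 44590 = 0.1457 um


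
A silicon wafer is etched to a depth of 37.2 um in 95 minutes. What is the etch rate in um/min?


Step 1: Etch rate = depth / time
Step 2: rate = 37.2 / 95
rate = 0.392 um/min


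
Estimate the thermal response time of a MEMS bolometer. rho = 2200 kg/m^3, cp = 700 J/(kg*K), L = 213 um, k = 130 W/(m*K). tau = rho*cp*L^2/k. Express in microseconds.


Step 1: Convert L to m: L = 213e-6 m
Step 2: L^2 = (213e-6)^2 = 4.5369e-08 m^2
Step 3: tau = 2200 * 700 * 4.5369e-08 / 130 = 5.3744815e-04 s
Step 4: Convert to microseconds (multiply by 1e6).
tau = 537.448 us


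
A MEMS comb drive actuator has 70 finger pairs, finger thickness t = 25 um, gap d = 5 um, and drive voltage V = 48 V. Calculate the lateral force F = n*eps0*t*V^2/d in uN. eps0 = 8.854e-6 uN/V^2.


Step 1: Parameters: n=70, eps0=8.854e-6 uN/V^2, t=25 um, V=48 V, d=5 um
Step 2: V^2 = 2304
Step 3: F = 70 * 8.854e-6 * 25 * 2304 / 5
F = 7.14 uN


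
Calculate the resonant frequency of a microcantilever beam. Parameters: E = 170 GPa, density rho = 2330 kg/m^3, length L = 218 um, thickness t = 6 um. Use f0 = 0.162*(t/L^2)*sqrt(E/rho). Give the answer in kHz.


Step 1: Convert units to SI.
t_SI = 6e-6 m, L_SI = 218e-6 m
Step 2: Calculate sqrt(E/rho).
sqrt(170e9 / 2330) = 8541.74 m/s
Step 3: Compute f0.
f0 = 0.162 * 6e-6 / (218e-6)^2 * 8541.74 = 174702.7 Hz = 174.7 kHz


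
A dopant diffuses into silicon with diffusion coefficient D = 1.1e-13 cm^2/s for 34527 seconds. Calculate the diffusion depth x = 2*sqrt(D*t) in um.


Step 1: Compute D*t = 1.1e-13 * 34527 = 3.79797e-09 cm^2
Step 2: sqrt(D*t) = 6.16277e-05 cm
Step 3: x = 2 * 6.16277e-05 cm = 1.232554e-04 cm
Step 4: Convert to um (1 cm = 1e4 um): x = 1.233 um


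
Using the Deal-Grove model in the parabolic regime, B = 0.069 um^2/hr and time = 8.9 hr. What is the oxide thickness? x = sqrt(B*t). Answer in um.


Step 1: Compute B*t = 0.069 * 8.9 = 0.6141
Step 2: x = sqrt(0.6141)
x = 0.784 um


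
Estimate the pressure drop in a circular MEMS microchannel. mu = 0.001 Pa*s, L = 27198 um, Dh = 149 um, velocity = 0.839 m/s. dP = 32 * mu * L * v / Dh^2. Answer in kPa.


Step 1: Convert to SI: L = 27198e-6 m, Dh = 149e-6 m
Step 2: dP = 32 * 0.001 * 27198e-6 * 0.839 / (149e-6)^2
Step 3: dP = 32890.95 Pa
Step 4: Convert to kPa: dP = 32.89 kPa


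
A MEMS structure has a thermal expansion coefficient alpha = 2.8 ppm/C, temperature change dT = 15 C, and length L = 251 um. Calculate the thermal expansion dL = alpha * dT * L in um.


Step 1: Convert CTE: alpha = 2.8 ppm/C = 2.8e-6 /C
Step 2: dL = 2.8e-6 * 15 * 251
dL = 0.0105 um


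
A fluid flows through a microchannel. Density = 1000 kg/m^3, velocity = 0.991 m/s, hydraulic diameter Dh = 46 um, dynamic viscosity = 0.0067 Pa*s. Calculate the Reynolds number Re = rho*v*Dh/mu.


Step 1: Convert Dh to meters: Dh = 46e-6 m
Step 2: Re = rho * v * Dh / mu
Re = 1000 * 0.991 * 46e-6 / 0.0067
Re = 6.804


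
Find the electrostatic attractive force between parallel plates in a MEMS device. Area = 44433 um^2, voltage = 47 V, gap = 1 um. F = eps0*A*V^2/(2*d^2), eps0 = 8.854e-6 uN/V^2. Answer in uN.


Step 1: Identify parameters.
eps0 = 8.854e-6 uN/V^2, A = 44433 um^2, V = 47 V, d = 1 um
Step 2: Compute V^2 = 47^2 = 2209
Step 3: Compute d^2 = 1^2 = 1
Step 4: F = 0.5 * 8.854e-6 * 44433 * 2209 / 1
F = 434.521 uN


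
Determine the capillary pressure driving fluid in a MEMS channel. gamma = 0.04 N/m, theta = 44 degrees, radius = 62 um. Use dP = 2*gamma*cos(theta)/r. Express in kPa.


Step 1: cos(44 deg) = 0.7193
Step 2: Convert r to m: r = 62e-6 m
Step 3: dP = 2 * 0.04 * 0.7193 / 62e-6 = 928.1 Pa
Step 4: Convert Pa to kPa (divide by 1000).
dP = 0.93 kPa


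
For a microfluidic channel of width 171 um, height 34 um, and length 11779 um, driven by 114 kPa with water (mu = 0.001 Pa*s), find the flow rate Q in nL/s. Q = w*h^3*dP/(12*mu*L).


Step 1: Convert all dimensions to SI (meters).
w = 171e-6 m, h = 34e-6 m, L = 11779e-6 m, dP = 114e3 Pa
Step 2: Q = w * h^3 * dP / (12 * mu * L)
Q = 171e-6 * (34e-6)^3 * 114e3 / (12 * 0.001 * 11779e-6) = 5.42060854e-09 m^3/s
Step 3: Convert Q from m^3/s to nL/s (1 m^3 = 1e12 nL, so multiply by 1e12).
Q = 5420.609 nL/s


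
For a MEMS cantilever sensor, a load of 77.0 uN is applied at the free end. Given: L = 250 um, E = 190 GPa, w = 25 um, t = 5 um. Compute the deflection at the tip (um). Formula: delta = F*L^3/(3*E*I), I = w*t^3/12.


Step 1: Calculate the second moment of area.
I = w * t^3 / 12 = 25 * 5^3 / 12 = 260.4167 um^4
Step 2: Convert E to consistent units (1 GPa = 1000 uN/um^2).
E = 190 GPa = 190000 uN/um^2
Step 3: Calculate tip deflection.
delta = F * L^3 / (3 * E * I)
delta = 77.0 * 250^3 / (3 * 190000 * 260.4167)
delta = 8.1053 um


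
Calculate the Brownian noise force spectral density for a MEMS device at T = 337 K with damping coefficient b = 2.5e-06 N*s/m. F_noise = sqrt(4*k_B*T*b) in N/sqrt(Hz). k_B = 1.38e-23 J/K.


Step 1: Compute 4 * k_B * T * b
= 4 * 1.38e-23 * 337 * 2.5e-06
= 4.6506e-26 N^2/Hz
Step 2: F_noise = sqrt(4.6506e-26)
F_noise = 2.16e-13 N/sqrt(Hz)


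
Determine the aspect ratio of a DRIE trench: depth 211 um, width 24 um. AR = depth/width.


Step 1: AR = depth / width
Step 2: AR = 211 / 24
AR = 8.8


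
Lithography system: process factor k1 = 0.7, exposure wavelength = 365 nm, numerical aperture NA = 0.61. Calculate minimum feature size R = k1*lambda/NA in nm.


Step 1: Identify values: k1 = 0.7, lambda = 365 nm, NA = 0.61
Step 2: R = k1 * lambda / NA
R = 0.7 * 365 / 0.61
R = 418.9 nm


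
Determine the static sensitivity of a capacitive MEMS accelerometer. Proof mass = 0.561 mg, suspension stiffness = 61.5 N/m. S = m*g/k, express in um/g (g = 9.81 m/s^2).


Step 1: Convert mass: m = 0.561 mg = 5.61e-07 kg
Step 2: S = m * g / k = 5.61e-07 * 9.81 / 61.5
Step 3: S = 8.95e-08 m/g
Step 4: Convert to um/g: S = 0.089 um/g


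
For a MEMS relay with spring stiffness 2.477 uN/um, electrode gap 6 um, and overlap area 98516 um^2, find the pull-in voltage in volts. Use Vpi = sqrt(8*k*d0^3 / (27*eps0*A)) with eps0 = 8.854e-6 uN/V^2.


Step 1: Compute numerator: 8 * k * d0^3 = 8 * 2.477 * 6^3 = 4280.256
Step 2: Compute denominator: 27 * eps0 * A = 27 * 8.854e-6 * 98516 = 23.551038
Step 3: Vpi = sqrt(4280.256 / 23.551038)
Vpi = 13.48 V


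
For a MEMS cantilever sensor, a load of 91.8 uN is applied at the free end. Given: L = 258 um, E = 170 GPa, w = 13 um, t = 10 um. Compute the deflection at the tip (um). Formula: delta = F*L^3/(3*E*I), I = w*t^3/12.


Step 1: Calculate the second moment of area.
I = w * t^3 / 12 = 13 * 10^3 / 12 = 1083.3333 um^4
Step 2: Convert E to consistent units (1 GPa = 1000 uN/um^2).
E = 170 GPa = 170000 uN/um^2
Step 3: Calculate tip deflection.
delta = F * L^3 / (3 * E * I)
delta = 91.8 * 258^3 / (3 * 170000 * 1083.3333)
delta = 2.8534 um


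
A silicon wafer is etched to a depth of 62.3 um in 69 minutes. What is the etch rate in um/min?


Step 1: Etch rate = depth / time
Step 2: rate = 62.3 / 69
rate = 0.903 um/min


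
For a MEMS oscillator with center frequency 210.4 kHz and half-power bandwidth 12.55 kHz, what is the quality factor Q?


Step 1: Q = f0 / bandwidth
Step 2: Q = 210.4 / 12.55
Q = 16.8


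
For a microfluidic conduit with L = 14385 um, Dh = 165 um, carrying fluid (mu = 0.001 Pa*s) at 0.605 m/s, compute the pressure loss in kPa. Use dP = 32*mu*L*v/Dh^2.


Step 1: Convert to SI: L = 14385e-6 m, Dh = 165e-6 m
Step 2: dP = 32 * 0.001 * 14385e-6 * 0.605 / (165e-6)^2
Step 3: dP = 10229.33 Pa
Step 4: Convert to kPa: dP = 10.23 kPa
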